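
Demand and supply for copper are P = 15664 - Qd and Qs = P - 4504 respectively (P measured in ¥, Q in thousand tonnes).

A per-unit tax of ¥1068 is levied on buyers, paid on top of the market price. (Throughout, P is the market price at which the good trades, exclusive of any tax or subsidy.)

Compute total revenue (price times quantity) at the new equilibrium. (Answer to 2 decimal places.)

48189300.00

Original equilibrium: 15664 - P = P - 4504 gives 20168 = 2P, so P = 10084 and Q = 5580.
Since buyers pay the price plus the tax, the effective demand curve becomes Qd = 14596 - P.
Equate the new curves: 14596 - P = P - 4504, giving 19100 = 2P, P = 9550, Q = 5046.
New expenditure = 9550 × 5046 = 48189300.00.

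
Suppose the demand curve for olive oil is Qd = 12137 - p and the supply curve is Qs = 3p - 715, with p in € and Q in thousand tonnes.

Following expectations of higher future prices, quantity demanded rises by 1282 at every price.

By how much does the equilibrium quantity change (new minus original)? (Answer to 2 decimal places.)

Before the shock: 12137 - p = 3p - 715 ⇒ 12852 = 4p ⇒ p = 3213, Q = 8924.
After the shift, demand is Qd = 13419 - p and supply is Qs = 3p - 715.
Setting them equal: 13419 - p = 3p - 715 → 14134 = 4p, so p = 3533.5 and Q = 9885.5.
ΔQ = 9885.5 − 8924 = +961.50.

+961.50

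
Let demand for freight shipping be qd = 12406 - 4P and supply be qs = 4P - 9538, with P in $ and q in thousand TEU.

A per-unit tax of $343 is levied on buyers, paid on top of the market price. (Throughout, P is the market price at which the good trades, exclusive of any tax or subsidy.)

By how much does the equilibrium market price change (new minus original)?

Original equilibrium: 12406 - 4P = 4P - 9538 gives 21944 = 8P, so P = 2743 and q = 1434.
Since buyers pay the price plus the tax, the effective demand curve becomes qd = 11034 - 4P.
Equate the new curves: 11034 - 4P = 4P - 9538, giving 20572 = 8P, P = 2571.5, q = 748.
ΔP = 2571.5 − 2743 = -171.5.

-171.5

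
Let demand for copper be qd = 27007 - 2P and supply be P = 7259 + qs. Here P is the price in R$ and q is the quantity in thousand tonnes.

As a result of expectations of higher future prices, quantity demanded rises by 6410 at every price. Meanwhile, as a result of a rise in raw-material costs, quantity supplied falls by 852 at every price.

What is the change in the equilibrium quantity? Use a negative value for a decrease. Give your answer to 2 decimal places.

Before the shock: 27007 - 2P = P - 7259 ⇒ 34266 = 3P ⇒ P = 11422, q = 4163.
The shock moves the curves to qd = 33417 - 2P and qs = P - 8111.
New equilibrium: 33417 - 2P = P - 8111 ⇒ 41528 = 3P ⇒ P = 41528/3 ≈ 13842.6667, q = 17195/3 ≈ 5731.6667.
Δq = 5731.6667 − 4163 = +1568.67.

+1568.67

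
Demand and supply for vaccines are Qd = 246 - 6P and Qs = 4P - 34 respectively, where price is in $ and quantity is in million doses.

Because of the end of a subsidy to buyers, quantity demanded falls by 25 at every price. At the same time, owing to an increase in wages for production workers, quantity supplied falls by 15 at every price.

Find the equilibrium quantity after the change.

59

Solve the original market: 246 - 6P = 4P - 34, hence P = 28 and Q = 78.
The new curves are Qd = 221 - 6P (demand) and Qs = 4P - 49 (supply).
Clearing the new market: 221 - 6P = 4P - 49, so P = 27 and Q = 59.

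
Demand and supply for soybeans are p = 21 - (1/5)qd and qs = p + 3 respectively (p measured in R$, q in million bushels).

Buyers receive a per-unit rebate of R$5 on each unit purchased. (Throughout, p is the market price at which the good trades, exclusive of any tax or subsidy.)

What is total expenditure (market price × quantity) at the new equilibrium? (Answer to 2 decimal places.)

511.53

Before the shock: 105 - 5p = p + 3 ⇒ 102 = 6p ⇒ p = 17, q = 20.
Since buyers' out-of-pocket price is the market price minus the rebate, the effective demand curve becomes qd = 130 - 5p.
Clearing the new market: 130 - 5p = p + 3, so p = 127/6 ≈ 21.1667 and q = 145/6 ≈ 24.1667.
New expenditure = 21.1667 × 24.1667 = 511.53.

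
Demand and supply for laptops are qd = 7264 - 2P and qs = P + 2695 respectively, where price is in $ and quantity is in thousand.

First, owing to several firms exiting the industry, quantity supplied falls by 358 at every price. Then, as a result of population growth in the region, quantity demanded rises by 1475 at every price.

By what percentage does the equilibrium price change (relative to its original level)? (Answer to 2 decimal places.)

Before the shock: 7264 - 2P = P + 2695 ⇒ 4569 = 3P ⇒ P = 1523, q = 4218.
With the change applied: demand qd = 8739 - 2P, supply qs = P + 2337.
Setting them equal: 8739 - 2P = P + 2337 → 6402 = 3P, so P = 2134 and q = 4471.
%ΔP = (2134 − 1523) / 1523 × 100 = +40.12%.

+40.12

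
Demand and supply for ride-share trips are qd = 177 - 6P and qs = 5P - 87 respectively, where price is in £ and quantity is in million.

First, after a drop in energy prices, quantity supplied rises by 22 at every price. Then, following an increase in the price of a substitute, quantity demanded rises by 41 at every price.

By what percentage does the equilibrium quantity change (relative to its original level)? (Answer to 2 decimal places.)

Original equilibrium: 177 - 6P = 5P - 87 gives 264 = 11P, so P = 24 and q = 33.
After the shift, demand is qd = 218 - 6P and supply is qs = 5P - 65.
Equate the new curves: 218 - 6P = 5P - 65, giving 283 = 11P, P = 283/11 ≈ 25.7273, q = 700/11 ≈ 63.6364.
%Δq = (63.6364 − 33) / 33 × 100 = +92.84%.

+92.84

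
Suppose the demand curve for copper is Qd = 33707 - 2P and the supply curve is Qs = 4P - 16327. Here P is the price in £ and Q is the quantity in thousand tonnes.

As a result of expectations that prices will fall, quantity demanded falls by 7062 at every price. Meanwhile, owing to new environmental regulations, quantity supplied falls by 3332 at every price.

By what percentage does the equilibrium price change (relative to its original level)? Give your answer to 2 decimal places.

Initially, 33707 - 2P = 4P - 16327, so 50034 = 6P and P = 8339, Q = 17029.
With the change applied: demand Qd = 26645 - 2P, supply Qs = 4P - 19659.
New equilibrium: 26645 - 2P = 4P - 19659 ⇒ 46304 = 6P ⇒ P = 23152/3 ≈ 7717.3333, Q = 33631/3 ≈ 11210.3333.
%ΔP = (7717.3333 − 8339) / 8339 × 100 = -7.45%.

-7.45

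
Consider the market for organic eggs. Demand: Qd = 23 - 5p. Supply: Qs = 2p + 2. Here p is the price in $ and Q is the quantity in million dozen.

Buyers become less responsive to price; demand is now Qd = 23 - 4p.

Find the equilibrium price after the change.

Before the shock: 23 - 5p = 2p + 2 ⇒ 21 = 7p ⇒ p = 3, Q = 8.
With the change applied: demand Qd = 23 - 4p, supply Qs = 2p + 2.
Clearing the new market: 23 - 4p = 2p + 2, so p = 3.5 and Q = 9.

3.5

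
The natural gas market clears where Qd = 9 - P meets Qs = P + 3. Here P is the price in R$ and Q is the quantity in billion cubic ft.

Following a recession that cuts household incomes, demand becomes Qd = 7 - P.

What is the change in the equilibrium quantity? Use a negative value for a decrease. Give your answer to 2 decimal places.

-1.00

Initially, 9 - P = P + 3, so 6 = 2P and P = 3, Q = 6.
With the change applied: demand Qd = 7 - P, supply Qs = P + 3.
Setting them equal: 7 - P = P + 3 → 4 = 2P, so P = 2 and Q = 5.
ΔQ = 5 − 6 = -1.00.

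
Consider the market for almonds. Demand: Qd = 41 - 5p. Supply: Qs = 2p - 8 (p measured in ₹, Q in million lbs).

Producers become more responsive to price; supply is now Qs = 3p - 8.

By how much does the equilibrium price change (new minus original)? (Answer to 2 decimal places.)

Before the shock: 41 - 5p = 2p - 8 ⇒ 49 = 7p ⇒ p = 7, Q = 6.
The shock moves the curves to Qd = 41 - 5p and Qs = 3p - 8.
Equate the new curves: 41 - 5p = 3p - 8, giving 49 = 8p, p = 6.125, Q = 10.375.
Δp = 6.125 − 7 = -0.88.

-0.88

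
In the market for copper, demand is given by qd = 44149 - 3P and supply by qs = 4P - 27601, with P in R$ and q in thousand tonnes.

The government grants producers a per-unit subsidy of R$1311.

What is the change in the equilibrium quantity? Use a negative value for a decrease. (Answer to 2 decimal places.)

+2247.43

Original equilibrium: 44149 - 3P = 4P - 27601 gives 71750 = 7P, so P = 10250 and q = 13399.
Since sellers receive the price plus the subsidy, the effective supply curve becomes qs = 4P - 22357.
Setting them equal: 44149 - 3P = 4P - 22357 → 66506 = 7P, so P = 66506/7 ≈ 9500.8571 and q = 109525/7 ≈ 15646.4286.
Δq = 15646.4286 − 13399 = +2247.43.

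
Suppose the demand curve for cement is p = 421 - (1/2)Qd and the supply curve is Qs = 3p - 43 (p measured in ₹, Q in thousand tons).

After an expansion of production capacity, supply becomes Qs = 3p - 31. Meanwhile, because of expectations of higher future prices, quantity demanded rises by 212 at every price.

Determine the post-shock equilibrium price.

Original equilibrium: 842 - 2p = 3p - 43 gives 885 = 5p, so p = 177 and Q = 488.
The new curves are Qd = 1054 - 2p (demand) and Qs = 3p - 31 (supply).
Clearing the new market: 1054 - 2p = 3p - 31, so p = 217 and Q = 620.

217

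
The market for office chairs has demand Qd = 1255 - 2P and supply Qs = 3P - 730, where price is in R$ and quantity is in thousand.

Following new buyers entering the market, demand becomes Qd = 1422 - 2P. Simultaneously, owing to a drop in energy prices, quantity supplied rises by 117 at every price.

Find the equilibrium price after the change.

407

Solve the original market: 1255 - 2P = 3P - 730, hence P = 397 and Q = 461.
The new curves are Qd = 1422 - 2P (demand) and Qs = 3P - 613 (supply).
New equilibrium: 1422 - 2P = 3P - 613 ⇒ 2035 = 5P ⇒ P = 407, Q = 608.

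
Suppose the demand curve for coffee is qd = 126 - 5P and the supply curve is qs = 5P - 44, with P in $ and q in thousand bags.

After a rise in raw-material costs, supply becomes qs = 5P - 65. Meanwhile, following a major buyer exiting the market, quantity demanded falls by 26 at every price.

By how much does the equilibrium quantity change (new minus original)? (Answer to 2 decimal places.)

-23.50

Original equilibrium: 126 - 5P = 5P - 44 gives 170 = 10P, so P = 17 and q = 41.
The new curves are qd = 100 - 5P (demand) and qs = 5P - 65 (supply).
Equate the new curves: 100 - 5P = 5P - 65, giving 165 = 10P, P = 16.5, q = 17.5.
Δq = 17.5 − 41 = -23.50.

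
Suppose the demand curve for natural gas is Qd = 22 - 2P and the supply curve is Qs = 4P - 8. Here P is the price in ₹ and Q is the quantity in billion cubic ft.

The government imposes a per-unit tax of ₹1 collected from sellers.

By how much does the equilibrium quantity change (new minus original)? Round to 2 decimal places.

-1.33

Initially, 22 - 2P = 4P - 8, so 30 = 6P and P = 5, Q = 12.
Since sellers keep the price net of the tax, the effective supply curve becomes Qs = 4P - 12.
Equate the new curves: 22 - 2P = 4P - 12, giving 34 = 6P, P = 17/3 ≈ 5.6667, Q = 32/3 ≈ 10.6667.
ΔQ = 10.6667 − 12 = -1.33.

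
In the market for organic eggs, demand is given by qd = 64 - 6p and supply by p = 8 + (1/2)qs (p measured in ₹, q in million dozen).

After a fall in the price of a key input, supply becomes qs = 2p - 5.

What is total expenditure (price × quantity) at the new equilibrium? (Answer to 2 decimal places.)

105.66

Before the shock: 64 - 6p = 2p - 16 ⇒ 80 = 8p ⇒ p = 10, q = 4.
With the change applied: demand qd = 64 - 6p, supply qs = 2p - 5.
New equilibrium: 64 - 6p = 2p - 5 ⇒ 69 = 8p ⇒ p = 8.625, q = 12.25.
New expenditure = 8.625 × 12.25 = 105.66.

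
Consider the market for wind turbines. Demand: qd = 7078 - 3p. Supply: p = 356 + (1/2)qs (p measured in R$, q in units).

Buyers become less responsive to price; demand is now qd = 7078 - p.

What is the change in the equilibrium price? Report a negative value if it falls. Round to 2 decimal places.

+1038.67

Solve the original market: 7078 - 3p = 2p - 712, hence p = 1558 and q = 2404.
After the shift, demand is qd = 7078 - p and supply is qs = 2p - 712.
Clearing the new market: 7078 - p = 2p - 712, so p = 7790/3 ≈ 2596.6667 and q = 13444/3 ≈ 4481.3333.
Δp = 2596.6667 − 1558 = +1038.67.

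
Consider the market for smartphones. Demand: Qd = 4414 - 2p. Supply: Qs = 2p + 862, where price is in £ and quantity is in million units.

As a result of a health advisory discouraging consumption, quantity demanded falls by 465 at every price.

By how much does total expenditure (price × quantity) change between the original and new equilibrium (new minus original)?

Before the shock: 4414 - 2p = 2p + 862 ⇒ 3552 = 4p ⇒ p = 888, Q = 2638.
After the shift, demand is Qd = 3949 - 2p and supply is Qs = 2p + 862.
Clearing the new market: 3949 - 2p = 2p + 862, so p = 771.75 and Q = 2405.5.
Expenditure moves from 888×2638 = 2342544 to 771.75×2405.5 = 1856444.625; change = -486099.375.

-486099.375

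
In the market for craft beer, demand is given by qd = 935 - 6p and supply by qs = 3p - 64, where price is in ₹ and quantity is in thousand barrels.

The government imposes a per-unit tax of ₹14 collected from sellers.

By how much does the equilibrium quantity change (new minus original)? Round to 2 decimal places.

-28.00

Before the shock: 935 - 6p = 3p - 64 ⇒ 999 = 9p ⇒ p = 111, q = 269.
Since sellers keep the price net of the tax, the effective supply curve becomes qs = 3p - 106.
Equate the new curves: 935 - 6p = 3p - 106, giving 1041 = 9p, p = 347/3 ≈ 115.6667, q = 241.
Δq = 241 − 269 = -28.00.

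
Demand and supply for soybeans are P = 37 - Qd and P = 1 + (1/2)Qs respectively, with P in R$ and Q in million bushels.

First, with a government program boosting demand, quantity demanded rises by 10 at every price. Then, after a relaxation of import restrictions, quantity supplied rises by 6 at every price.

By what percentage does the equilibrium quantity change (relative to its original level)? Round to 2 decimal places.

Initially, 37 - P = 2P - 2, so 39 = 3P and P = 13, Q = 24.
The shock moves the curves to Qd = 47 - P and Qs = 2P + 4.
Setting them equal: 47 - P = 2P + 4 → 43 = 3P, so P = 43/3 ≈ 14.3333 and Q = 98/3 ≈ 32.6667.
%ΔQ = (32.6667 − 24) / 24 × 100 = +36.11%.

+36.11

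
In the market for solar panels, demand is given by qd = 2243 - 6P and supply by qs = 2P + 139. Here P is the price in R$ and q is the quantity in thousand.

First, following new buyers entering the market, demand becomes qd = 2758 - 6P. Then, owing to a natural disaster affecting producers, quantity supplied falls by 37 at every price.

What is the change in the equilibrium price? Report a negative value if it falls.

+69

Before the shock: 2243 - 6P = 2P + 139 ⇒ 2104 = 8P ⇒ P = 263, q = 665.
After the shift, demand is qd = 2758 - 6P and supply is qs = 2P + 102.
Equate the new curves: 2758 - 6P = 2P + 102, giving 2656 = 8P, P = 332, q = 766.
ΔP = 332 − 263 = +69.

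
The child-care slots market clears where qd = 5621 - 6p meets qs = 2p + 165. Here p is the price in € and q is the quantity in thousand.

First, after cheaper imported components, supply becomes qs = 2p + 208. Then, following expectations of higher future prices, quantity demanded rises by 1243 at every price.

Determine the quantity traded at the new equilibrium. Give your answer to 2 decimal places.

1872.00

Original equilibrium: 5621 - 6p = 2p + 165 gives 5456 = 8p, so p = 682 and q = 1529.
The new curves are qd = 6864 - 6p (demand) and qs = 2p + 208 (supply).
Clearing the new market: 6864 - 6p = 2p + 208, so p = 832 and q = 1872.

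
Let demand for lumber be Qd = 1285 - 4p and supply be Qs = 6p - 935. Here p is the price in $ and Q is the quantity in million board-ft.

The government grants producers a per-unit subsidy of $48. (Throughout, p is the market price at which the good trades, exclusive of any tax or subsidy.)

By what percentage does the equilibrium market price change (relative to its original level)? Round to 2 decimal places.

Original equilibrium: 1285 - 4p = 6p - 935 gives 2220 = 10p, so p = 222 and Q = 397.
Since sellers receive the price plus the subsidy, the effective supply curve becomes Qs = 6p - 647.
Equate the new curves: 1285 - 4p = 6p - 647, giving 1932 = 10p, p = 193.2, Q = 512.2.
%Δp = (193.2 − 222) / 222 × 100 = -12.97%.

-12.97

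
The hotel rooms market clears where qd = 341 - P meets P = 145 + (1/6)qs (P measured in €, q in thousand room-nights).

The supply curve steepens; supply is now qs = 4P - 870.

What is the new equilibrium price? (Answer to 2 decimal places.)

Initially, 341 - P = 6P - 870, so 1211 = 7P and P = 173, q = 168.
The new curves are qd = 341 - P (demand) and qs = 4P - 870 (supply).
Setting them equal: 341 - P = 4P - 870 → 1211 = 5P, so P = 242.2 and q = 98.8.

242.20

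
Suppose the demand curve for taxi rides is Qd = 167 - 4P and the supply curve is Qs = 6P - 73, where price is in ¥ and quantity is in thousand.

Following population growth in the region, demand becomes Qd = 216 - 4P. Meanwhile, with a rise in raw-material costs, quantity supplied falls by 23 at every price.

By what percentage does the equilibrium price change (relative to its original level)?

Solve the original market: 167 - 4P = 6P - 73, hence P = 24 and Q = 71.
After the shift, demand is Qd = 216 - 4P and supply is Qs = 6P - 96.
Clearing the new market: 216 - 4P = 6P - 96, so P = 31.2 and Q = 91.2.
%ΔP = (31.2 − 24) / 24 × 100 = +30%.

+30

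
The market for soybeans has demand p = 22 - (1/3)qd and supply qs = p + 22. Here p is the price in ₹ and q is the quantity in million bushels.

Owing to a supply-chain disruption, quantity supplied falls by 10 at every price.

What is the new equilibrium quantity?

Before the shock: 66 - 3p = p + 22 ⇒ 44 = 4p ⇒ p = 11, q = 33.
The shock moves the curves to qd = 66 - 3p and qs = p + 12.
New equilibrium: 66 - 3p = p + 12 ⇒ 54 = 4p ⇒ p = 13.5, q = 25.5.

25.5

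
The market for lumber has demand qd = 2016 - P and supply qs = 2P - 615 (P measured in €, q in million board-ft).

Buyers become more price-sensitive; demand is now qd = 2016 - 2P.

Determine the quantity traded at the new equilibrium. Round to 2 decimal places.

700.50

Solve the original market: 2016 - P = 2P - 615, hence P = 877 and q = 1139.
The new curves are qd = 2016 - 2P (demand) and qs = 2P - 615 (supply).
Equate the new curves: 2016 - 2P = 2P - 615, giving 2631 = 4P, P = 657.75, q = 700.5.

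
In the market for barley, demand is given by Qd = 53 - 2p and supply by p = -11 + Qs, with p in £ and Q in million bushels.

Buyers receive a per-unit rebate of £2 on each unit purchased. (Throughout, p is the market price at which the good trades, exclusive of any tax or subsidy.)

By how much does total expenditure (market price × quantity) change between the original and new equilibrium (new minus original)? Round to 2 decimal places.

+53.78

Original equilibrium: 53 - 2p = p + 11 gives 42 = 3p, so p = 14 and Q = 25.
Since buyers' out-of-pocket price is the market price minus the rebate, the effective demand curve becomes Qd = 57 - 2p.
Clearing the new market: 57 - 2p = p + 11, so p = 46/3 ≈ 15.3333 and Q = 79/3 ≈ 26.3333.
Expenditure moves from 14×25 = 350 to 15.3333×26.3333 = 403.7778; change = +53.78.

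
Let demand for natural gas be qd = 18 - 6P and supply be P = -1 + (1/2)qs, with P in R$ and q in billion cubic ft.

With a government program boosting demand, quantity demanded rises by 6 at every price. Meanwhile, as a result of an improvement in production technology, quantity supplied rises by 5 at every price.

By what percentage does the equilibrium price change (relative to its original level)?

+6.25

Before the shock: 18 - 6P = 2P + 2 ⇒ 16 = 8P ⇒ P = 2, q = 6.
After the shift, demand is qd = 24 - 6P and supply is qs = 2P + 7.
Equate the new curves: 24 - 6P = 2P + 7, giving 17 = 8P, P = 2.125, q = 11.25.
%ΔP = (2.125 − 2) / 2 × 100 = +6.25%.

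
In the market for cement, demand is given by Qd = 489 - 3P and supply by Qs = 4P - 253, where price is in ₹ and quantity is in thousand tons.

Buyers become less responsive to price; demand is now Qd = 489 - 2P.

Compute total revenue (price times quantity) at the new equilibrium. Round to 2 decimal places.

Before the shock: 489 - 3P = 4P - 253 ⇒ 742 = 7P ⇒ P = 106, Q = 171.
After the shift, demand is Qd = 489 - 2P and supply is Qs = 4P - 253.
Equate the new curves: 489 - 2P = 4P - 253, giving 742 = 6P, P = 371/3 ≈ 123.6667, Q = 725/3 ≈ 241.6667.
New expenditure = 123.6667 × 241.6667 = 29886.11.

29886.11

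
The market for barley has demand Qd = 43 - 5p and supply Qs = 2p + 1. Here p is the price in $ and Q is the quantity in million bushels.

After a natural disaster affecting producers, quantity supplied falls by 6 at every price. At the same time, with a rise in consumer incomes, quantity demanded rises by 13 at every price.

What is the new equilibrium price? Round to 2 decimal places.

Original equilibrium: 43 - 5p = 2p + 1 gives 42 = 7p, so p = 6 and Q = 13.
After the shift, demand is Qd = 56 - 5p and supply is Qs = 2p - 5.
Equate the new curves: 56 - 5p = 2p - 5, giving 61 = 7p, p = 61/7 ≈ 8.7143, Q = 87/7 ≈ 12.4286.

8.71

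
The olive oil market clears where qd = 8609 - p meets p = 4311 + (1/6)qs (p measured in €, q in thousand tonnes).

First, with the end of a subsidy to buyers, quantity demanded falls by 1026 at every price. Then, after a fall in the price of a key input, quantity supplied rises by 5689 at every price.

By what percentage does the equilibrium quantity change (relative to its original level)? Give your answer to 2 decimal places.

-1.81

Before the shock: 8609 - p = 6p - 25866 ⇒ 34475 = 7p ⇒ p = 4925, q = 3684.
The new curves are qd = 7583 - p (demand) and qs = 6p - 20177 (supply).
Clearing the new market: 7583 - p = 6p - 20177, so p = 27760/7 ≈ 3965.7143 and q = 25321/7 ≈ 3617.2857.
%Δq = (3617.2857 − 3684) / 3684 × 100 = -1.81%.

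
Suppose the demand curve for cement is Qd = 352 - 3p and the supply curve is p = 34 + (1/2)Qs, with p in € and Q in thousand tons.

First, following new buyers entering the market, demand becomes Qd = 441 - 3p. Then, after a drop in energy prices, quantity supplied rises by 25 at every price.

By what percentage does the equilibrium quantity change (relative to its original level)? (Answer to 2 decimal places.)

+50.60

Original equilibrium: 352 - 3p = 2p - 68 gives 420 = 5p, so p = 84 and Q = 100.
With the change applied: demand Qd = 441 - 3p, supply Qs = 2p - 43.
New equilibrium: 441 - 3p = 2p - 43 ⇒ 484 = 5p ⇒ p = 96.8, Q = 150.6.
%ΔQ = (150.6 − 100) / 100 × 100 = +50.60%.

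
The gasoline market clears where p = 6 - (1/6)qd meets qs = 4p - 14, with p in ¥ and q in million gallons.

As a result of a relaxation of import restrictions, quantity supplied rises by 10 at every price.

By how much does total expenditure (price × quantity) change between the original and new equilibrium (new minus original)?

+18

Before the shock: 36 - 6p = 4p - 14 ⇒ 50 = 10p ⇒ p = 5, q = 6.
After the shift, demand is qd = 36 - 6p and supply is qs = 4p - 4.
Equate the new curves: 36 - 6p = 4p - 4, giving 40 = 10p, p = 4, q = 12.
Expenditure moves from 5×6 = 30 to 4×12 = 48; change = +18.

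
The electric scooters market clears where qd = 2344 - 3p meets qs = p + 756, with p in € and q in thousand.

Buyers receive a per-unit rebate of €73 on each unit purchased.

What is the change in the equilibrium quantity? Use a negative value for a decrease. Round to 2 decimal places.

+54.75

Before the shock: 2344 - 3p = p + 756 ⇒ 1588 = 4p ⇒ p = 397, q = 1153.
Since buyers' out-of-pocket price is the market price minus the rebate, the effective demand curve becomes qd = 2563 - 3p.
New equilibrium: 2563 - 3p = p + 756 ⇒ 1807 = 4p ⇒ p = 451.75, q = 1207.75.
Δq = 1207.75 − 1153 = +54.75.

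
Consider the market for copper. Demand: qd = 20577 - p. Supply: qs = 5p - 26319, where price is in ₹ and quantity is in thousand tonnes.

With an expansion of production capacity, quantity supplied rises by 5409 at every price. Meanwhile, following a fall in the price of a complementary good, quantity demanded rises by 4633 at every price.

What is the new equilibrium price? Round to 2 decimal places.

Before the shock: 20577 - p = 5p - 26319 ⇒ 46896 = 6p ⇒ p = 7816, q = 12761.
With the change applied: demand qd = 25210 - p, supply qs = 5p - 20910.
Setting them equal: 25210 - p = 5p - 20910 → 46120 = 6p, so p = 23060/3 ≈ 7686.6667 and q = 52570/3 ≈ 17523.3333.

7686.67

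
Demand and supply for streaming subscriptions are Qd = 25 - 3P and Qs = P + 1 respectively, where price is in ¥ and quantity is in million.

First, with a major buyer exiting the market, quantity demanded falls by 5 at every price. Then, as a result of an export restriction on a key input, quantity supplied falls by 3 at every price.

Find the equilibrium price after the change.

5.5

Solve the original market: 25 - 3P = P + 1, hence P = 6 and Q = 7.
With the change applied: demand Qd = 20 - 3P, supply Qs = P - 2.
Equate the new curves: 20 - 3P = P - 2, giving 22 = 4P, P = 5.5, Q = 3.5.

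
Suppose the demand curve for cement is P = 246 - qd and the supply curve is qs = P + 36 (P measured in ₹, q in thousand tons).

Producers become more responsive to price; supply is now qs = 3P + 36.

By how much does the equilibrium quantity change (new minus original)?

Original equilibrium: 246 - P = P + 36 gives 210 = 2P, so P = 105 and q = 141.
After the shift, demand is qd = 246 - P and supply is qs = 3P + 36.
Clearing the new market: 246 - P = 3P + 36, so P = 52.5 and q = 193.5.
Δq = 193.5 − 141 = +52.5.

+52.5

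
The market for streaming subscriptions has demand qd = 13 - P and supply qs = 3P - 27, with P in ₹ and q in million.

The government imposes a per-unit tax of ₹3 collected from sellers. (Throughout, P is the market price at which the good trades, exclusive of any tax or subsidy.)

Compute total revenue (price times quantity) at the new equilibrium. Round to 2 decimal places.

9.19

Original equilibrium: 13 - P = 3P - 27 gives 40 = 4P, so P = 10 and q = 3.
Since sellers keep the price net of the tax, the effective supply curve becomes qs = 3P - 36.
Equate the new curves: 13 - P = 3P - 36, giving 49 = 4P, P = 12.25, q = 0.75.
New expenditure = 12.25 × 0.75 = 9.19.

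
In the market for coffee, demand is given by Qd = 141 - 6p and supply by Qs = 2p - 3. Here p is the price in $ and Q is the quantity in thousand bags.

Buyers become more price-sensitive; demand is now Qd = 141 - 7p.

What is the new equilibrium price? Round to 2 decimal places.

Original equilibrium: 141 - 6p = 2p - 3 gives 144 = 8p, so p = 18 and Q = 33.
With the change applied: demand Qd = 141 - 7p, supply Qs = 2p - 3.
Equate the new curves: 141 - 7p = 2p - 3, giving 144 = 9p, p = 16, Q = 29.

16.00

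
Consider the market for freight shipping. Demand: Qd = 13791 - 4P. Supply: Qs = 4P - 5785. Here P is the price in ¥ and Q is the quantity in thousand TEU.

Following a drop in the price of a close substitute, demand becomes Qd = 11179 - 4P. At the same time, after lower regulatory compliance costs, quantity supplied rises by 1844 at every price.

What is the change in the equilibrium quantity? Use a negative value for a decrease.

-384

Initially, 13791 - 4P = 4P - 5785, so 19576 = 8P and P = 2447, Q = 4003.
With the change applied: demand Qd = 11179 - 4P, supply Qs = 4P - 3941.
Setting them equal: 11179 - 4P = 4P - 3941 → 15120 = 8P, so P = 1890 and Q = 3619.
ΔQ = 3619 − 4003 = -384.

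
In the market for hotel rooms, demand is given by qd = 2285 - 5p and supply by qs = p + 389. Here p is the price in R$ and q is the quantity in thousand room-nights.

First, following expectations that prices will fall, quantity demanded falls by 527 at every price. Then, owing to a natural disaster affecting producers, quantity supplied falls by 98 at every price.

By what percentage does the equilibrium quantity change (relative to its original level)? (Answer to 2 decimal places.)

-24.04

Solve the original market: 2285 - 5p = p + 389, hence p = 316 and q = 705.
The shock moves the curves to qd = 1758 - 5p and qs = p + 291.
Clearing the new market: 1758 - 5p = p + 291, so p = 244.5 and q = 535.5.
%Δq = (535.5 − 705) / 705 × 100 = -24.04%.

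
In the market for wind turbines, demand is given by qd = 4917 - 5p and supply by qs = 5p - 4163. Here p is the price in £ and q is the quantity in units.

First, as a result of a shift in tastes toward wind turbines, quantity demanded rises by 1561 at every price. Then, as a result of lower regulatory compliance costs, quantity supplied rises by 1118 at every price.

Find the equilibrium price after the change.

952.3

Initially, 4917 - 5p = 5p - 4163, so 9080 = 10p and p = 908, q = 377.
With the change applied: demand qd = 6478 - 5p, supply qs = 5p - 3045.
Equate the new curves: 6478 - 5p = 5p - 3045, giving 9523 = 10p, p = 952.3, q = 1716.5.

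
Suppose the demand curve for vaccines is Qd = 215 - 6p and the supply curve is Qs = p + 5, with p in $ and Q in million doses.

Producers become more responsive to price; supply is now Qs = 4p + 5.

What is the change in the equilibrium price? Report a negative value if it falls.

-9

Before the shock: 215 - 6p = p + 5 ⇒ 210 = 7p ⇒ p = 30, Q = 35.
After the shift, demand is Qd = 215 - 6p and supply is Qs = 4p + 5.
Equate the new curves: 215 - 6p = 4p + 5, giving 210 = 10p, p = 21, Q = 89.
Δp = 21 − 30 = -9.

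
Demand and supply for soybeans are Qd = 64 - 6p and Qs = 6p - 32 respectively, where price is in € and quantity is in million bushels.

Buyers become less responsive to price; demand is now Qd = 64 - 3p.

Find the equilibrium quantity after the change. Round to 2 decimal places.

Solve the original market: 64 - 6p = 6p - 32, hence p = 8 and Q = 16.
With the change applied: demand Qd = 64 - 3p, supply Qs = 6p - 32.
New equilibrium: 64 - 3p = 6p - 32 ⇒ 96 = 9p ⇒ p = 32/3 ≈ 10.6667, Q = 32.

32.00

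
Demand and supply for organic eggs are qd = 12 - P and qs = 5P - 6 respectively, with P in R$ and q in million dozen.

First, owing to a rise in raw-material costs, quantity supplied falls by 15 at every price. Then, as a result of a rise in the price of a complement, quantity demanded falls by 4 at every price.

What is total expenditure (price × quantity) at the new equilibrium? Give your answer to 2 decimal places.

Initially, 12 - P = 5P - 6, so 18 = 6P and P = 3, q = 9.
The new curves are qd = 8 - P (demand) and qs = 5P - 21 (supply).
New equilibrium: 8 - P = 5P - 21 ⇒ 29 = 6P ⇒ P = 29/6 ≈ 4.8333, q = 19/6 ≈ 3.1667.
New expenditure = 4.8333 × 3.1667 = 15.31.

15.31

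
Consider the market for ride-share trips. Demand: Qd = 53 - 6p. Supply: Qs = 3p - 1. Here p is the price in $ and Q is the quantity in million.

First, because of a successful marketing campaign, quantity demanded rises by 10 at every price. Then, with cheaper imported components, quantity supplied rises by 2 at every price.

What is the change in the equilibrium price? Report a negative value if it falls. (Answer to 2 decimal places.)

+0.89

Initially, 53 - 6p = 3p - 1, so 54 = 9p and p = 6, Q = 17.
With the change applied: demand Qd = 63 - 6p, supply Qs = 3p + 1.
Equate the new curves: 63 - 6p = 3p + 1, giving 62 = 9p, p = 62/9 ≈ 6.8889, Q = 65/3 ≈ 21.6667.
Δp = 6.8889 − 6 = +0.89.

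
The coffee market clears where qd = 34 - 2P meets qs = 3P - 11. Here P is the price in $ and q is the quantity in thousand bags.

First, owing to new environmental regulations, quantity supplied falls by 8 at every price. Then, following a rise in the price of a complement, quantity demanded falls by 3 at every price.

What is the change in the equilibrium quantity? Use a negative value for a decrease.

Original equilibrium: 34 - 2P = 3P - 11 gives 45 = 5P, so P = 9 and q = 16.
With the change applied: demand qd = 31 - 2P, supply qs = 3P - 19.
New equilibrium: 31 - 2P = 3P - 19 ⇒ 50 = 5P ⇒ P = 10, q = 11.
Δq = 11 − 16 = -5.

-5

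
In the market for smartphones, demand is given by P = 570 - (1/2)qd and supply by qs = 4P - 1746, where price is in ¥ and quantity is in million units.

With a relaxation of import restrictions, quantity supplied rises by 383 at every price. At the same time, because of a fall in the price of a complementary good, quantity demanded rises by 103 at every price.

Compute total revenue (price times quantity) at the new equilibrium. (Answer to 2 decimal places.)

162585.44

Original equilibrium: 1140 - 2P = 4P - 1746 gives 2886 = 6P, so P = 481 and q = 178.
The shock moves the curves to qd = 1243 - 2P and qs = 4P - 1363.
Setting them equal: 1243 - 2P = 4P - 1363 → 2606 = 6P, so P = 1303/3 ≈ 434.3333 and q = 1123/3 ≈ 374.3333.
New expenditure = 434.3333 × 374.3333 = 162585.44.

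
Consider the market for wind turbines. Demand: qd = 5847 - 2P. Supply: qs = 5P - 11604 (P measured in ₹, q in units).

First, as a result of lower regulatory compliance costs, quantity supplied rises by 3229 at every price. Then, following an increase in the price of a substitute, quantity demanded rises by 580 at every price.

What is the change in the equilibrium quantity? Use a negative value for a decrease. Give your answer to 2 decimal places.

+1336.86

Original equilibrium: 5847 - 2P = 5P - 11604 gives 17451 = 7P, so P = 2493 and q = 861.
The new curves are qd = 6427 - 2P (demand) and qs = 5P - 8375 (supply).
Clearing the new market: 6427 - 2P = 5P - 8375, so P = 14802/7 ≈ 2114.5714 and q = 15385/7 ≈ 2197.8571.
Δq = 2197.8571 − 861 = +1336.86.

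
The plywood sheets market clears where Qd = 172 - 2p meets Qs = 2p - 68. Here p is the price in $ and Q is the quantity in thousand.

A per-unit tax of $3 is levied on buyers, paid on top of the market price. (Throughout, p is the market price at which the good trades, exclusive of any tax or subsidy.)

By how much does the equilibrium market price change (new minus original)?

-1.5

Initially, 172 - 2p = 2p - 68, so 240 = 4p and p = 60, Q = 52.
Since buyers pay the price plus the tax, the effective demand curve becomes Qd = 166 - 2p.
Clearing the new market: 166 - 2p = 2p - 68, so p = 58.5 and Q = 49.
Δp = 58.5 − 60 = -1.5.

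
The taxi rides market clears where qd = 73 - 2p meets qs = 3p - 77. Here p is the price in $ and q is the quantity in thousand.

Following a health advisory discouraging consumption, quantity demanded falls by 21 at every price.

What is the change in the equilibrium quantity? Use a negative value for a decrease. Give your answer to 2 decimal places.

-12.60

Before the shock: 73 - 2p = 3p - 77 ⇒ 150 = 5p ⇒ p = 30, q = 13.
The new curves are qd = 52 - 2p (demand) and qs = 3p - 77 (supply).
New equilibrium: 52 - 2p = 3p - 77 ⇒ 129 = 5p ⇒ p = 25.8, q = 0.4.
Δq = 0.4 − 13 = -12.60.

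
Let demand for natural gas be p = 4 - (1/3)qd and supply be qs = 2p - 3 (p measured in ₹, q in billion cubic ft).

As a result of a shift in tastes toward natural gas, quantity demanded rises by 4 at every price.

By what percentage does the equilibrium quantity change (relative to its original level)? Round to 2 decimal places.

Solve the original market: 12 - 3p = 2p - 3, hence p = 3 and q = 3.
With the change applied: demand qd = 16 - 3p, supply qs = 2p - 3.
New equilibrium: 16 - 3p = 2p - 3 ⇒ 19 = 5p ⇒ p = 3.8, q = 4.6.
%Δq = (4.6 − 3) / 3 × 100 = +53.33%.

+53.33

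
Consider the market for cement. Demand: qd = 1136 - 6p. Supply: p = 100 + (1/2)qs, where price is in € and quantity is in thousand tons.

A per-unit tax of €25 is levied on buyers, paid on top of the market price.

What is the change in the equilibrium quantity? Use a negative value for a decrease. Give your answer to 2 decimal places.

Original equilibrium: 1136 - 6p = 2p - 200 gives 1336 = 8p, so p = 167 and q = 134.
Since buyers pay the price plus the tax, the effective demand curve becomes qd = 986 - 6p.
Clearing the new market: 986 - 6p = 2p - 200, so p = 148.25 and q = 96.5.
Δq = 96.5 − 134 = -37.50.

-37.50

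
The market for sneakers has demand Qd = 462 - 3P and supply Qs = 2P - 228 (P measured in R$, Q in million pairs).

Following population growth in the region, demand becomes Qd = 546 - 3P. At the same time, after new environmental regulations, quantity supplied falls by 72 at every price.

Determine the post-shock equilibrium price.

Before the shock: 462 - 3P = 2P - 228 ⇒ 690 = 5P ⇒ P = 138, Q = 48.
The new curves are Qd = 546 - 3P (demand) and Qs = 2P - 300 (supply).
New equilibrium: 546 - 3P = 2P - 300 ⇒ 846 = 5P ⇒ P = 169.2, Q = 38.4.

169.2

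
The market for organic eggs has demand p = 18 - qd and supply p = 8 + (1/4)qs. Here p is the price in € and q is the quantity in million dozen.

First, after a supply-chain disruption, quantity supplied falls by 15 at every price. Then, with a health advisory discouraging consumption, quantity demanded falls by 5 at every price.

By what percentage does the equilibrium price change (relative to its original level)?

Original equilibrium: 18 - p = 4p - 32 gives 50 = 5p, so p = 10 and q = 8.
The new curves are qd = 13 - p (demand) and qs = 4p - 47 (supply).
Equate the new curves: 13 - p = 4p - 47, giving 60 = 5p, p = 12, q = 1.
%Δp = (12 − 10) / 10 × 100 = +20%.

+20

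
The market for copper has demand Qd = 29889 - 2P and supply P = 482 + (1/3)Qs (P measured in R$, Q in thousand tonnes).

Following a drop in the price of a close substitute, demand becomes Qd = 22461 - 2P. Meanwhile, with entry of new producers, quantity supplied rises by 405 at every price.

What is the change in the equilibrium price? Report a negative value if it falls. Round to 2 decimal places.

-1566.60

Solve the original market: 29889 - 2P = 3P - 1446, hence P = 6267 and Q = 17355.
The shock moves the curves to Qd = 22461 - 2P and Qs = 3P - 1041.
Clearing the new market: 22461 - 2P = 3P - 1041, so P = 4700.4 and Q = 13060.2.
ΔP = 4700.4 − 6267 = -1566.60.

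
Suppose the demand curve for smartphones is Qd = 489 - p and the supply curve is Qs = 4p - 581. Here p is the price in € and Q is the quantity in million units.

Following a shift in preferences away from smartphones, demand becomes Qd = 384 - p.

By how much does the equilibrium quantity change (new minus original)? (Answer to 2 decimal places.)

-84.00

Initially, 489 - p = 4p - 581, so 1070 = 5p and p = 214, Q = 275.
The new curves are Qd = 384 - p (demand) and Qs = 4p - 581 (supply).
Setting them equal: 384 - p = 4p - 581 → 965 = 5p, so p = 193 and Q = 191.
ΔQ = 191 − 275 = -84.00.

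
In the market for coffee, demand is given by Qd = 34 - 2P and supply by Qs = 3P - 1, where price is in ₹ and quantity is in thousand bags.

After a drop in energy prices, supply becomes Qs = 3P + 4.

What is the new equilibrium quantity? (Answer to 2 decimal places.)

Original equilibrium: 34 - 2P = 3P - 1 gives 35 = 5P, so P = 7 and Q = 20.
After the shift, demand is Qd = 34 - 2P and supply is Qs = 3P + 4.
Setting them equal: 34 - 2P = 3P + 4 → 30 = 5P, so P = 6 and Q = 22.

22.00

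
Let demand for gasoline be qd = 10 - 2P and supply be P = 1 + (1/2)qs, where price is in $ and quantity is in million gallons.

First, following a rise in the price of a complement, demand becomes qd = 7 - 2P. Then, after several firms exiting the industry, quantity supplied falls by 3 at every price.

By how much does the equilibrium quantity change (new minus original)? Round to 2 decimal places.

Initially, 10 - 2P = 2P - 2, so 12 = 4P and P = 3, q = 4.
The new curves are qd = 7 - 2P (demand) and qs = 2P - 5 (supply).
Equate the new curves: 7 - 2P = 2P - 5, giving 12 = 4P, P = 3, q = 1.
Δq = 1 − 4 = -3.00.

-3.00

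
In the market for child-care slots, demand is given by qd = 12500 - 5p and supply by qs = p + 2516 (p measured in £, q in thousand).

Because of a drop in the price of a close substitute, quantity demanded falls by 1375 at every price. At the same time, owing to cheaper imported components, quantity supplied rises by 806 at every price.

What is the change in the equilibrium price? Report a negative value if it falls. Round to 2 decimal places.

-363.50

Solve the original market: 12500 - 5p = p + 2516, hence p = 1664 and q = 4180.
With the change applied: demand qd = 11125 - 5p, supply qs = p + 3322.
Setting them equal: 11125 - 5p = p + 3322 → 7803 = 6p, so p = 1300.5 and q = 4622.5.
Δp = 1300.5 − 1664 = -363.50.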